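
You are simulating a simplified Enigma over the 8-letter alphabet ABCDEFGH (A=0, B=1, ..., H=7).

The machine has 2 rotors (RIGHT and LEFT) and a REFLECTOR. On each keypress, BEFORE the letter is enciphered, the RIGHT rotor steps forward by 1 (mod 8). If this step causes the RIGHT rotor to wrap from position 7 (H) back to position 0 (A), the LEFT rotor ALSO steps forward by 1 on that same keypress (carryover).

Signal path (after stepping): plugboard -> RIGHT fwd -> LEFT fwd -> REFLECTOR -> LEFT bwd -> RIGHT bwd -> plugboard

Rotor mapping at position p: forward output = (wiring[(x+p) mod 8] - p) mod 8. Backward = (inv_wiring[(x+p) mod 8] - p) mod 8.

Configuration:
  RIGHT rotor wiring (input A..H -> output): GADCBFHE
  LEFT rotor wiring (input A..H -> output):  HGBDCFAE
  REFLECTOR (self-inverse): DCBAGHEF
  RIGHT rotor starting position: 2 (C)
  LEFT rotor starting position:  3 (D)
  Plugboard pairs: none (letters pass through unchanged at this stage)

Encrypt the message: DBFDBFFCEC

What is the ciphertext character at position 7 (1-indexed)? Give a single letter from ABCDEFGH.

Char 1 ('D'): step: R->3, L=3; D->plug->D->R->E->L->B->refl->C->L'->C->R'->C->plug->C
Char 2 ('B'): step: R->4, L=3; B->plug->B->R->B->L->H->refl->F->L'->D->R'->C->plug->C
Char 3 ('F'): step: R->5, L=3; F->plug->F->R->G->L->D->refl->A->L'->A->R'->A->plug->A
Char 4 ('D'): step: R->6, L=3; D->plug->D->R->C->L->C->refl->B->L'->E->R'->F->plug->F
Char 5 ('B'): step: R->7, L=3; B->plug->B->R->H->L->G->refl->E->L'->F->R'->A->plug->A
Char 6 ('F'): step: R->0, L->4 (L advanced); F->plug->F->R->F->L->C->refl->B->L'->B->R'->E->plug->E
Char 7 ('F'): step: R->1, L=4; F->plug->F->R->G->L->F->refl->H->L'->H->R'->A->plug->A

A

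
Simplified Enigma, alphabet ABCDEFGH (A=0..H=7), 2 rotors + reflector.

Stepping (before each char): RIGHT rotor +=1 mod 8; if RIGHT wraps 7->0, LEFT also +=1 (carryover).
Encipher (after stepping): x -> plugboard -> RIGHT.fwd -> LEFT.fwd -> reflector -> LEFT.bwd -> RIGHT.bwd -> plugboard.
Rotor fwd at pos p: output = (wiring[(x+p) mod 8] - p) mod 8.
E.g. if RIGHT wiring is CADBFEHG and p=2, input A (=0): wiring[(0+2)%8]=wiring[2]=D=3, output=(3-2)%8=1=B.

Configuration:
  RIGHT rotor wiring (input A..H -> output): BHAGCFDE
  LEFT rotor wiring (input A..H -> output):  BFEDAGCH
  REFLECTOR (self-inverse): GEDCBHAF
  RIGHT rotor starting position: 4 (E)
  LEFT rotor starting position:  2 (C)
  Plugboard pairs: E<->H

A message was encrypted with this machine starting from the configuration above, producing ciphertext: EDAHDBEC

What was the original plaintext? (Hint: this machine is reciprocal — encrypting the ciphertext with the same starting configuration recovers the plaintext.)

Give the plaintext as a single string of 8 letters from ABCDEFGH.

Answer: BCGDGGDG

Derivation:
Char 1 ('E'): step: R->5, L=2; E->plug->H->R->F->L->F->refl->H->L'->G->R'->B->plug->B
Char 2 ('D'): step: R->6, L=2; D->plug->D->R->B->L->B->refl->E->L'->D->R'->C->plug->C
Char 3 ('A'): step: R->7, L=2; A->plug->A->R->F->L->F->refl->H->L'->G->R'->G->plug->G
Char 4 ('H'): step: R->0, L->3 (L advanced); H->plug->E->R->C->L->D->refl->C->L'->G->R'->D->plug->D
Char 5 ('D'): step: R->1, L=3; D->plug->D->R->B->L->F->refl->H->L'->D->R'->G->plug->G
Char 6 ('B'): step: R->2, L=3; B->plug->B->R->E->L->E->refl->B->L'->H->R'->G->plug->G
Char 7 ('E'): step: R->3, L=3; E->plug->H->R->F->L->G->refl->A->L'->A->R'->D->plug->D
Char 8 ('C'): step: R->4, L=3; C->plug->C->R->H->L->B->refl->E->L'->E->R'->G->plug->G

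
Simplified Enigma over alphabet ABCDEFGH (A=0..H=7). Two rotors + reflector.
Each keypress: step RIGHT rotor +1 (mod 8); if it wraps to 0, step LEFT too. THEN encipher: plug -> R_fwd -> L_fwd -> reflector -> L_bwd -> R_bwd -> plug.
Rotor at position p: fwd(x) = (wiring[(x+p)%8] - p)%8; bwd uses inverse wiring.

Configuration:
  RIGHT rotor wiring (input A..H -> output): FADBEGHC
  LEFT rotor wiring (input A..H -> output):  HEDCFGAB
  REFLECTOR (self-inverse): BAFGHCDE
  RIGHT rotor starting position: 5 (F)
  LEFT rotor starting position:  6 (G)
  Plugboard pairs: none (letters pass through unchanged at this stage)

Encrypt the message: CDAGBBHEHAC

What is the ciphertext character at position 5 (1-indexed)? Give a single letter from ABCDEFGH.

Char 1 ('C'): step: R->6, L=6; C->plug->C->R->H->L->A->refl->B->L'->C->R'->D->plug->D
Char 2 ('D'): step: R->7, L=6; D->plug->D->R->E->L->F->refl->C->L'->A->R'->H->plug->H
Char 3 ('A'): step: R->0, L->7 (L advanced); A->plug->A->R->F->L->G->refl->D->L'->E->R'->E->plug->E
Char 4 ('G'): step: R->1, L=7; G->plug->G->R->B->L->A->refl->B->L'->H->R'->A->plug->A
Char 5 ('B'): step: R->2, L=7; B->plug->B->R->H->L->B->refl->A->L'->B->R'->A->plug->A

A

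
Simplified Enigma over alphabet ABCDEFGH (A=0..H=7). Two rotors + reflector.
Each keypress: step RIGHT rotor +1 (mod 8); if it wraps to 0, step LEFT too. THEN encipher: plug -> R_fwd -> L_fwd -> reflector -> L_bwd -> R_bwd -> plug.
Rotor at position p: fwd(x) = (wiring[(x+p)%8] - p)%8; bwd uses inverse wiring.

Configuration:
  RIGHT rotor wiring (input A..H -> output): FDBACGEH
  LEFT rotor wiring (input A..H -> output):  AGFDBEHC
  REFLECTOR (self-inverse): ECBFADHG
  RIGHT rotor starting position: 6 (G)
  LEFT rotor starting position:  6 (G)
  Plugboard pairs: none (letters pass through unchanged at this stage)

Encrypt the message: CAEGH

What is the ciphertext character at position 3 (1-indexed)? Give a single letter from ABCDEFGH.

Char 1 ('C'): step: R->7, L=6; C->plug->C->R->E->L->H->refl->G->L'->H->R'->G->plug->G
Char 2 ('A'): step: R->0, L->7 (L advanced); A->plug->A->R->F->L->C->refl->B->L'->B->R'->C->plug->C
Char 3 ('E'): step: R->1, L=7; E->plug->E->R->F->L->C->refl->B->L'->B->R'->D->plug->D

D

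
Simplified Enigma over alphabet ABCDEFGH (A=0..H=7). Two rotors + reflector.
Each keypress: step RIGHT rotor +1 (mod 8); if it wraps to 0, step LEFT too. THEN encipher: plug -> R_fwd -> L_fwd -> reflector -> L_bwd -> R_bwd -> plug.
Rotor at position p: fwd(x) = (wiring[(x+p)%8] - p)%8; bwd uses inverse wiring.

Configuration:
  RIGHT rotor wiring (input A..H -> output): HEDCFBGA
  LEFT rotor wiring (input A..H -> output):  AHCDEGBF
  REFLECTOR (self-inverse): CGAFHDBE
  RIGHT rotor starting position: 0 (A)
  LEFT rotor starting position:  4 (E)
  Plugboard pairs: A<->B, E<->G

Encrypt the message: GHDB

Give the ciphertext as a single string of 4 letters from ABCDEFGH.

Char 1 ('G'): step: R->1, L=4; G->plug->E->R->A->L->A->refl->C->L'->B->R'->C->plug->C
Char 2 ('H'): step: R->2, L=4; H->plug->H->R->C->L->F->refl->D->L'->F->R'->G->plug->E
Char 3 ('D'): step: R->3, L=4; D->plug->D->R->D->L->B->refl->G->L'->G->R'->C->plug->C
Char 4 ('B'): step: R->4, L=4; B->plug->A->R->B->L->C->refl->A->L'->A->R'->F->plug->F

Answer: CECF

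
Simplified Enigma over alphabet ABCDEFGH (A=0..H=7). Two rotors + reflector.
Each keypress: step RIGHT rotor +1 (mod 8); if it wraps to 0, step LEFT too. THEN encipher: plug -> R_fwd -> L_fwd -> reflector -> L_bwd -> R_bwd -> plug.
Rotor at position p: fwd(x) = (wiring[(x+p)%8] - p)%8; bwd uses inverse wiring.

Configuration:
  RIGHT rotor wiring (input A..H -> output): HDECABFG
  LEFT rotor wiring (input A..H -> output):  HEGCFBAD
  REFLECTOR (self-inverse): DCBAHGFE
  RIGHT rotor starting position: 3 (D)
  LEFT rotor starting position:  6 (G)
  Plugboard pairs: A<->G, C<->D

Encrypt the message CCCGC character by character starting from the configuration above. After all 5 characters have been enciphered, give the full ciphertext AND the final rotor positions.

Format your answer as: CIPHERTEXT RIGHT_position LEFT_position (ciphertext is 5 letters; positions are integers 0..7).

Char 1 ('C'): step: R->4, L=6; C->plug->D->R->C->L->B->refl->C->L'->A->R'->G->plug->A
Char 2 ('C'): step: R->5, L=6; C->plug->D->R->C->L->B->refl->C->L'->A->R'->B->plug->B
Char 3 ('C'): step: R->6, L=6; C->plug->D->R->F->L->E->refl->H->L'->G->R'->E->plug->E
Char 4 ('G'): step: R->7, L=6; G->plug->A->R->H->L->D->refl->A->L'->E->R'->C->plug->D
Char 5 ('C'): step: R->0, L->7 (L advanced); C->plug->D->R->C->L->F->refl->G->L'->F->R'->G->plug->A
Final: ciphertext=ABEDA, RIGHT=0, LEFT=7

Answer: ABEDA 0 7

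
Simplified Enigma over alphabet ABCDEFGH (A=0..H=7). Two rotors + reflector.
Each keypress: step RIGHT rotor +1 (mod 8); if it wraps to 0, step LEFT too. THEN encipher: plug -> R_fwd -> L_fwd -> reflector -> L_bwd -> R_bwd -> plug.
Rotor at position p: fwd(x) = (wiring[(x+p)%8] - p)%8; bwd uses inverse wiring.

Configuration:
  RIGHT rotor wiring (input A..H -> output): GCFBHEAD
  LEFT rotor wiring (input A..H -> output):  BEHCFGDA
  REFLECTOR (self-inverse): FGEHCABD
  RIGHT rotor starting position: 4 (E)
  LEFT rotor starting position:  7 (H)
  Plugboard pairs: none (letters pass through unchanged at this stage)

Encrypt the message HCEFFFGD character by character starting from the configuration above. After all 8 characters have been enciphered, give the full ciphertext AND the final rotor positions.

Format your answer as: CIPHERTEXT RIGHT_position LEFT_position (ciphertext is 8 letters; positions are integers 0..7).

Char 1 ('H'): step: R->5, L=7; H->plug->H->R->C->L->F->refl->A->L'->D->R'->B->plug->B
Char 2 ('C'): step: R->6, L=7; C->plug->C->R->A->L->B->refl->G->L'->F->R'->B->plug->B
Char 3 ('E'): step: R->7, L=7; E->plug->E->R->C->L->F->refl->A->L'->D->R'->C->plug->C
Char 4 ('F'): step: R->0, L->0 (L advanced); F->plug->F->R->E->L->F->refl->A->L'->H->R'->E->plug->E
Char 5 ('F'): step: R->1, L=0; F->plug->F->R->H->L->A->refl->F->L'->E->R'->B->plug->B
Char 6 ('F'): step: R->2, L=0; F->plug->F->R->B->L->E->refl->C->L'->D->R'->A->plug->A
Char 7 ('G'): step: R->3, L=0; G->plug->G->R->H->L->A->refl->F->L'->E->R'->B->plug->B
Char 8 ('D'): step: R->4, L=0; D->plug->D->R->H->L->A->refl->F->L'->E->R'->C->plug->C
Final: ciphertext=BBCEBABC, RIGHT=4, LEFT=0

Answer: BBCEBABC 4 0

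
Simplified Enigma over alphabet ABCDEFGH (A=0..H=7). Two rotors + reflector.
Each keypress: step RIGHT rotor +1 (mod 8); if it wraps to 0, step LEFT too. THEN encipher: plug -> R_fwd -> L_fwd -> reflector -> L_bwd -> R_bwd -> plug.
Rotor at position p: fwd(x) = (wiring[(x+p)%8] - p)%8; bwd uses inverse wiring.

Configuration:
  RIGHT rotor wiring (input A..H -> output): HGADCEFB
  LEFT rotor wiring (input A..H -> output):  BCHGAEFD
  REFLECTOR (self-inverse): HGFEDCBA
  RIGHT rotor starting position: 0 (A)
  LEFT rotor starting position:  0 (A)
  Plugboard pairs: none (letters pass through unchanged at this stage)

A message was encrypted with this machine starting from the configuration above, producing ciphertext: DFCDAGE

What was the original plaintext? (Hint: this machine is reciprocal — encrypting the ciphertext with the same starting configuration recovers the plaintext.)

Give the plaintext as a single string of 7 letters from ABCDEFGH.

Answer: HGEHHEA

Derivation:
Char 1 ('D'): step: R->1, L=0; D->plug->D->R->B->L->C->refl->F->L'->G->R'->H->plug->H
Char 2 ('F'): step: R->2, L=0; F->plug->F->R->H->L->D->refl->E->L'->F->R'->G->plug->G
Char 3 ('C'): step: R->3, L=0; C->plug->C->R->B->L->C->refl->F->L'->G->R'->E->plug->E
Char 4 ('D'): step: R->4, L=0; D->plug->D->R->F->L->E->refl->D->L'->H->R'->H->plug->H
Char 5 ('A'): step: R->5, L=0; A->plug->A->R->H->L->D->refl->E->L'->F->R'->H->plug->H
Char 6 ('G'): step: R->6, L=0; G->plug->G->R->E->L->A->refl->H->L'->C->R'->E->plug->E
Char 7 ('E'): step: R->7, L=0; E->plug->E->R->E->L->A->refl->H->L'->C->R'->A->plug->A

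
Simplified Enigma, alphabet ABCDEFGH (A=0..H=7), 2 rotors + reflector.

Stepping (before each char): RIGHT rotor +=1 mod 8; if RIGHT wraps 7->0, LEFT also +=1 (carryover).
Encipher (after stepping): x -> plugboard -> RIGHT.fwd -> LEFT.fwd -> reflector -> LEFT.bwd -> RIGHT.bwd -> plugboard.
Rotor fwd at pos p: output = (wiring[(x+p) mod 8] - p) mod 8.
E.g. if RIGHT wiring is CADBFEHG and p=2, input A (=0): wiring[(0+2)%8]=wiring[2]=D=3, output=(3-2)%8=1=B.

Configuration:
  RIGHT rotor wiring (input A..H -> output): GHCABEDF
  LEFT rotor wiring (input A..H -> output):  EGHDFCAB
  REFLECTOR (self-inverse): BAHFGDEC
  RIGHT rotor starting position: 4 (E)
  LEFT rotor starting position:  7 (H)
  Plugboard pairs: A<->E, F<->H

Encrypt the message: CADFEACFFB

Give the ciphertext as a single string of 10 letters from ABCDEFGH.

Answer: AEBCCEDHGF

Derivation:
Char 1 ('C'): step: R->5, L=7; C->plug->C->R->A->L->C->refl->H->L'->C->R'->E->plug->A
Char 2 ('A'): step: R->6, L=7; A->plug->E->R->E->L->E->refl->G->L'->F->R'->A->plug->E
Char 3 ('D'): step: R->7, L=7; D->plug->D->R->D->L->A->refl->B->L'->H->R'->B->plug->B
Char 4 ('F'): step: R->0, L->0 (L advanced); F->plug->H->R->F->L->C->refl->H->L'->C->R'->C->plug->C
Char 5 ('E'): step: R->1, L=0; E->plug->A->R->G->L->A->refl->B->L'->H->R'->C->plug->C
Char 6 ('A'): step: R->2, L=0; A->plug->E->R->B->L->G->refl->E->L'->A->R'->A->plug->E
Char 7 ('C'): step: R->3, L=0; C->plug->C->R->B->L->G->refl->E->L'->A->R'->D->plug->D
Char 8 ('F'): step: R->4, L=0; F->plug->H->R->E->L->F->refl->D->L'->D->R'->F->plug->H
Char 9 ('F'): step: R->5, L=0; F->plug->H->R->E->L->F->refl->D->L'->D->R'->G->plug->G
Char 10 ('B'): step: R->6, L=0; B->plug->B->R->H->L->B->refl->A->L'->G->R'->H->plug->F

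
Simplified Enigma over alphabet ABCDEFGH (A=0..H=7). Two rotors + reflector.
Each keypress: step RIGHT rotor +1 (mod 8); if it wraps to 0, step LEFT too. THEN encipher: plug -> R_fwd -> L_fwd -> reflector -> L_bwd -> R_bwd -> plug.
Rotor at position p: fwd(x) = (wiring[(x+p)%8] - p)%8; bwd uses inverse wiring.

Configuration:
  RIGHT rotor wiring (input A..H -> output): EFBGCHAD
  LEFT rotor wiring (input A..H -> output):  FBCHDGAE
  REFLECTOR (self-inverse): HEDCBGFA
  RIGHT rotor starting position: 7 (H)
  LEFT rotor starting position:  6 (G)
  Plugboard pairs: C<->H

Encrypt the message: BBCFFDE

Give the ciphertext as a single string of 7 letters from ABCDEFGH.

Answer: FDGEECA

Derivation:
Char 1 ('B'): step: R->0, L->7 (L advanced); B->plug->B->R->F->L->E->refl->B->L'->H->R'->F->plug->F
Char 2 ('B'): step: R->1, L=7; B->plug->B->R->A->L->F->refl->G->L'->B->R'->D->plug->D
Char 3 ('C'): step: R->2, L=7; C->plug->H->R->D->L->D->refl->C->L'->C->R'->G->plug->G
Char 4 ('F'): step: R->3, L=7; F->plug->F->R->B->L->G->refl->F->L'->A->R'->E->plug->E
Char 5 ('F'): step: R->4, L=7; F->plug->F->R->B->L->G->refl->F->L'->A->R'->E->plug->E
Char 6 ('D'): step: R->5, L=7; D->plug->D->R->H->L->B->refl->E->L'->F->R'->H->plug->C
Char 7 ('E'): step: R->6, L=7; E->plug->E->R->D->L->D->refl->C->L'->C->R'->A->plug->A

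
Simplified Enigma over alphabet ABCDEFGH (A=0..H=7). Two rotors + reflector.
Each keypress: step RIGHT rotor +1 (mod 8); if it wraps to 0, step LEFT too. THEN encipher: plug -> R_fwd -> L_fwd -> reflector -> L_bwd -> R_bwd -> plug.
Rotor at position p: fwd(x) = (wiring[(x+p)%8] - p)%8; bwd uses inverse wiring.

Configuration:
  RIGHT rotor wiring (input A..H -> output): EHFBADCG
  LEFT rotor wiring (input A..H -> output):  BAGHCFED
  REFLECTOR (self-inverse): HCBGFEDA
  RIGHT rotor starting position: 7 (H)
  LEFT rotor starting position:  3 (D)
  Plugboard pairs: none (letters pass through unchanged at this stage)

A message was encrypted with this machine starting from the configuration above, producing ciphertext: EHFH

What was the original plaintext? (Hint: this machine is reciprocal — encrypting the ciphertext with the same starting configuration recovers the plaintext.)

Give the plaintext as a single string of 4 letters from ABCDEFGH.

Char 1 ('E'): step: R->0, L->4 (L advanced); E->plug->E->R->A->L->G->refl->D->L'->H->R'->B->plug->B
Char 2 ('H'): step: R->1, L=4; H->plug->H->R->D->L->H->refl->A->L'->C->R'->E->plug->E
Char 3 ('F'): step: R->2, L=4; F->plug->F->R->E->L->F->refl->E->L'->F->R'->H->plug->H
Char 4 ('H'): step: R->3, L=4; H->plug->H->R->C->L->A->refl->H->L'->D->R'->E->plug->E

Answer: BEHE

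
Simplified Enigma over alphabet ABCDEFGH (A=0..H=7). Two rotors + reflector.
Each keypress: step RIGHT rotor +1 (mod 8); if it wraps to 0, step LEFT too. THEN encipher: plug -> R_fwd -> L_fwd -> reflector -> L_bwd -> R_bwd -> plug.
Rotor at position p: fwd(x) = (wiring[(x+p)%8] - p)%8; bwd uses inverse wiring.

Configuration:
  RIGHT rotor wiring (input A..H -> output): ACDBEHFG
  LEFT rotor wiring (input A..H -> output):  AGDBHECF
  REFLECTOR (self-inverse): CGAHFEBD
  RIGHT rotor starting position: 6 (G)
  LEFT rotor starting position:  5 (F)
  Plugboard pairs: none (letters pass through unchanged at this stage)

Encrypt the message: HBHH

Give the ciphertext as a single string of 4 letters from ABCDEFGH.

Answer: BCEF

Derivation:
Char 1 ('H'): step: R->7, L=5; H->plug->H->R->G->L->E->refl->F->L'->B->R'->B->plug->B
Char 2 ('B'): step: R->0, L->6 (L advanced); B->plug->B->R->C->L->C->refl->A->L'->D->R'->C->plug->C
Char 3 ('H'): step: R->1, L=6; H->plug->H->R->H->L->G->refl->B->L'->G->R'->E->plug->E
Char 4 ('H'): step: R->2, L=6; H->plug->H->R->A->L->E->refl->F->L'->E->R'->F->plug->F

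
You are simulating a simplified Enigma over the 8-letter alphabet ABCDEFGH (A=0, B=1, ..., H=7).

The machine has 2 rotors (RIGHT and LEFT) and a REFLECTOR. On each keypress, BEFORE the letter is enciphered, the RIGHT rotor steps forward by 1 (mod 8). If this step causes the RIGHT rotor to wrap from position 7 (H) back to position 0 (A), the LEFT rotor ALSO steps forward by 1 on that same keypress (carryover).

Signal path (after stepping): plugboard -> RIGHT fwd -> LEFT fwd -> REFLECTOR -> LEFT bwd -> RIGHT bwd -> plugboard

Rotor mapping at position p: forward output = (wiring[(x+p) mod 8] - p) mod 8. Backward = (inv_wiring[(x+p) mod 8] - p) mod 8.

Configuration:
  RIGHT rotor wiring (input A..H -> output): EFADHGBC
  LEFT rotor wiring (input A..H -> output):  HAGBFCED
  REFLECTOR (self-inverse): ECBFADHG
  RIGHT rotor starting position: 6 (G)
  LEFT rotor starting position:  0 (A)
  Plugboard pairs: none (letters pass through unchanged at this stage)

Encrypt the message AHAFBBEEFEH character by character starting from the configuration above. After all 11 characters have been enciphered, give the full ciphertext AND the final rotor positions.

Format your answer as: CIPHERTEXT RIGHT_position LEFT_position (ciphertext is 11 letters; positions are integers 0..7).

Answer: BDDEDADAGGF 1 2

Derivation:
Char 1 ('A'): step: R->7, L=0; A->plug->A->R->D->L->B->refl->C->L'->F->R'->B->plug->B
Char 2 ('H'): step: R->0, L->1 (L advanced); H->plug->H->R->C->L->A->refl->E->L'->D->R'->D->plug->D
Char 3 ('A'): step: R->1, L=1; A->plug->A->R->E->L->B->refl->C->L'->G->R'->D->plug->D
Char 4 ('F'): step: R->2, L=1; F->plug->F->R->A->L->H->refl->G->L'->H->R'->E->plug->E
Char 5 ('B'): step: R->3, L=1; B->plug->B->R->E->L->B->refl->C->L'->G->R'->D->plug->D
Char 6 ('B'): step: R->4, L=1; B->plug->B->R->C->L->A->refl->E->L'->D->R'->A->plug->A
Char 7 ('E'): step: R->5, L=1; E->plug->E->R->A->L->H->refl->G->L'->H->R'->D->plug->D
Char 8 ('E'): step: R->6, L=1; E->plug->E->R->C->L->A->refl->E->L'->D->R'->A->plug->A
Char 9 ('F'): step: R->7, L=1; F->plug->F->R->A->L->H->refl->G->L'->H->R'->G->plug->G
Char 10 ('E'): step: R->0, L->2 (L advanced); E->plug->E->R->H->L->G->refl->H->L'->B->R'->G->plug->G
Char 11 ('H'): step: R->1, L=2; H->plug->H->R->D->L->A->refl->E->L'->A->R'->F->plug->F
Final: ciphertext=BDDEDADAGGF, RIGHT=1, LEFT=2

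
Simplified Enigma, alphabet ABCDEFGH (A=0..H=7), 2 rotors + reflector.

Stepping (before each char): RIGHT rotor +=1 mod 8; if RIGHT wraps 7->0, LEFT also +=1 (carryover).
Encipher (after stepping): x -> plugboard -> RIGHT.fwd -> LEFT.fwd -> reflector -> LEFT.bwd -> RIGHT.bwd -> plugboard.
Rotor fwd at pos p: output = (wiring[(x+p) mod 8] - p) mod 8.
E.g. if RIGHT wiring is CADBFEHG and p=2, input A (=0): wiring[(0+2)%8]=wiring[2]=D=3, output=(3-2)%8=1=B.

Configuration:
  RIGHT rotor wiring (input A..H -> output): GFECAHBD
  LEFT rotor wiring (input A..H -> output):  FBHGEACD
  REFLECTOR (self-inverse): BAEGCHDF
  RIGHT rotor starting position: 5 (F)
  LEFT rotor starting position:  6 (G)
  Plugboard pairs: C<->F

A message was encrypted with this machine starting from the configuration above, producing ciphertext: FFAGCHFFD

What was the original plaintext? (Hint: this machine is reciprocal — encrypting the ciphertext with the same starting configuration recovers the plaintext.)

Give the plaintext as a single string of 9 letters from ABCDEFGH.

Char 1 ('F'): step: R->6, L=6; F->plug->C->R->A->L->E->refl->C->L'->H->R'->D->plug->D
Char 2 ('F'): step: R->7, L=6; F->plug->C->R->G->L->G->refl->D->L'->D->R'->E->plug->E
Char 3 ('A'): step: R->0, L->7 (L advanced); A->plug->A->R->G->L->B->refl->A->L'->D->R'->H->plug->H
Char 4 ('G'): step: R->1, L=7; G->plug->G->R->C->L->C->refl->E->L'->A->R'->F->plug->C
Char 5 ('C'): step: R->2, L=7; C->plug->F->R->B->L->G->refl->D->L'->H->R'->E->plug->E
Char 6 ('H'): step: R->3, L=7; H->plug->H->R->B->L->G->refl->D->L'->H->R'->A->plug->A
Char 7 ('F'): step: R->4, L=7; F->plug->C->R->F->L->F->refl->H->L'->E->R'->A->plug->A
Char 8 ('F'): step: R->5, L=7; F->plug->C->R->G->L->B->refl->A->L'->D->R'->H->plug->H
Char 9 ('D'): step: R->6, L=7; D->plug->D->R->H->L->D->refl->G->L'->B->R'->H->plug->H

Answer: DEHCEAAHH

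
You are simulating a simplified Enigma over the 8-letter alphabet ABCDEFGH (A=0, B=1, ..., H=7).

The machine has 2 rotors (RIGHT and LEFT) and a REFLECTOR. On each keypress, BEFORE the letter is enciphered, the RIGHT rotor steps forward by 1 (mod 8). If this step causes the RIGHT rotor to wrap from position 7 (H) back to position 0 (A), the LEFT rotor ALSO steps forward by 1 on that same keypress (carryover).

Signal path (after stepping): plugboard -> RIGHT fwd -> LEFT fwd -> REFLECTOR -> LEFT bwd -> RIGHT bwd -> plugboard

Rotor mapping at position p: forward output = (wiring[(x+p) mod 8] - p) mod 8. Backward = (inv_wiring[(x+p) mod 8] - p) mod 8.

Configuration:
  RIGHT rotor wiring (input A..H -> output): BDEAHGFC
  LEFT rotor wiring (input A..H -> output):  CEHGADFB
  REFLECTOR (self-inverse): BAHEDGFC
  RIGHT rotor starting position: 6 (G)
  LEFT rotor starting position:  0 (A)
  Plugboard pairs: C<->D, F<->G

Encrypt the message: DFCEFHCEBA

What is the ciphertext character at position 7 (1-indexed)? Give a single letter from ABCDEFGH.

Char 1 ('D'): step: R->7, L=0; D->plug->C->R->E->L->A->refl->B->L'->H->R'->G->plug->F
Char 2 ('F'): step: R->0, L->1 (L advanced); F->plug->G->R->F->L->E->refl->D->L'->A->R'->D->plug->C
Char 3 ('C'): step: R->1, L=1; C->plug->D->R->G->L->A->refl->B->L'->H->R'->C->plug->D
Char 4 ('E'): step: R->2, L=1; E->plug->E->R->D->L->H->refl->C->L'->E->R'->D->plug->C
Char 5 ('F'): step: R->3, L=1; F->plug->G->R->A->L->D->refl->E->L'->F->R'->A->plug->A
Char 6 ('H'): step: R->4, L=1; H->plug->H->R->E->L->C->refl->H->L'->D->R'->A->plug->A
Char 7 ('C'): step: R->5, L=1; C->plug->D->R->E->L->C->refl->H->L'->D->R'->G->plug->F

F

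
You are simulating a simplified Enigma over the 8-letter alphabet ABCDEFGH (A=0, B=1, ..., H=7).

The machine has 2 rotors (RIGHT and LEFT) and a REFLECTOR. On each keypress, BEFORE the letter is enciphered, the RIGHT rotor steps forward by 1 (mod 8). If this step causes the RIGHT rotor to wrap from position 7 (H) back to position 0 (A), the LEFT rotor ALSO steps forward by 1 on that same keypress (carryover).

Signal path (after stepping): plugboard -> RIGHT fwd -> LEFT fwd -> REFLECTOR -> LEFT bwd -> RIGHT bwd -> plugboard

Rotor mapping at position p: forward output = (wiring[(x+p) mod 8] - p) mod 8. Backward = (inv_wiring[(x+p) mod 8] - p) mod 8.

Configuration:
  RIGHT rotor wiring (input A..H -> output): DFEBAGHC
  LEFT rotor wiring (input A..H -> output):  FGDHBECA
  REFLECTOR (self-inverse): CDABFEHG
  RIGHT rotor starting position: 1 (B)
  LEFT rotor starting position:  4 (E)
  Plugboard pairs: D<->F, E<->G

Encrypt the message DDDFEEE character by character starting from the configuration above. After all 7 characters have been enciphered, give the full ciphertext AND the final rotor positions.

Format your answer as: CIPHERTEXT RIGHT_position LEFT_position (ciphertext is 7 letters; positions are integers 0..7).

Answer: HCHBGBF 0 5

Derivation:
Char 1 ('D'): step: R->2, L=4; D->plug->F->R->A->L->F->refl->E->L'->D->R'->H->plug->H
Char 2 ('D'): step: R->3, L=4; D->plug->F->R->A->L->F->refl->E->L'->D->R'->C->plug->C
Char 3 ('D'): step: R->4, L=4; D->plug->F->R->B->L->A->refl->C->L'->F->R'->H->plug->H
Char 4 ('F'): step: R->5, L=4; F->plug->D->R->G->L->H->refl->G->L'->C->R'->B->plug->B
Char 5 ('E'): step: R->6, L=4; E->plug->G->R->C->L->G->refl->H->L'->G->R'->E->plug->G
Char 6 ('E'): step: R->7, L=4; E->plug->G->R->H->L->D->refl->B->L'->E->R'->B->plug->B
Char 7 ('E'): step: R->0, L->5 (L advanced); E->plug->G->R->H->L->E->refl->F->L'->B->R'->D->plug->F
Final: ciphertext=HCHBGBF, RIGHT=0, LEFT=5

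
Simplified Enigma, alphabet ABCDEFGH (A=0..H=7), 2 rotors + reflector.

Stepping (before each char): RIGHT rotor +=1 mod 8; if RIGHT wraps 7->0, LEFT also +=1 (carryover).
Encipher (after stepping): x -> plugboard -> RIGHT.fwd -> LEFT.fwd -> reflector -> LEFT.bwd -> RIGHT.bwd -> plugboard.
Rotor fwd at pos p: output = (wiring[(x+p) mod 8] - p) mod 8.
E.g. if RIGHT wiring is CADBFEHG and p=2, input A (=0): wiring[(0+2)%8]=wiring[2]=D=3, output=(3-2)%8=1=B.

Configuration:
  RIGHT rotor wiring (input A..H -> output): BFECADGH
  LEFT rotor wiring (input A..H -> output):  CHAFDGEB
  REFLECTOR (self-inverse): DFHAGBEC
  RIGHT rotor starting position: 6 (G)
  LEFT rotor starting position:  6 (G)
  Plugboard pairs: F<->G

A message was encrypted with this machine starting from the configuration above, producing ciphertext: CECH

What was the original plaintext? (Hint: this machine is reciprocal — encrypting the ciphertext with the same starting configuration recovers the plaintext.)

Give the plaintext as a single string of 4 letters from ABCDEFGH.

Answer: EFEF

Derivation:
Char 1 ('C'): step: R->7, L=6; C->plug->C->R->G->L->F->refl->B->L'->D->R'->E->plug->E
Char 2 ('E'): step: R->0, L->7 (L advanced); E->plug->E->R->A->L->C->refl->H->L'->G->R'->G->plug->F
Char 3 ('C'): step: R->1, L=7; C->plug->C->R->B->L->D->refl->A->L'->C->R'->E->plug->E
Char 4 ('H'): step: R->2, L=7; H->plug->H->R->D->L->B->refl->F->L'->H->R'->G->plug->F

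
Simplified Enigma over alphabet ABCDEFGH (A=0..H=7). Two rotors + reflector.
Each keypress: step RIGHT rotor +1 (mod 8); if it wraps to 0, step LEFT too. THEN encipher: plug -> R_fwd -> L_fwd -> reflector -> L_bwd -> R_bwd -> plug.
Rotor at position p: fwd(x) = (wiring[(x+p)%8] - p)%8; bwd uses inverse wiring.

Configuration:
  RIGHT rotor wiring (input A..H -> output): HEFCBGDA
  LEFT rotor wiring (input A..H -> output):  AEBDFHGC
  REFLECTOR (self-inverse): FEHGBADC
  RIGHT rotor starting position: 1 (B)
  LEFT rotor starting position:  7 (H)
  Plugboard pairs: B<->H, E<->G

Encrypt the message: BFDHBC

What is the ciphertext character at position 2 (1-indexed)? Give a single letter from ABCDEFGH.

Char 1 ('B'): step: R->2, L=7; B->plug->H->R->C->L->F->refl->A->L'->G->R'->F->plug->F
Char 2 ('F'): step: R->3, L=7; F->plug->F->R->E->L->E->refl->B->L'->B->R'->G->plug->E

E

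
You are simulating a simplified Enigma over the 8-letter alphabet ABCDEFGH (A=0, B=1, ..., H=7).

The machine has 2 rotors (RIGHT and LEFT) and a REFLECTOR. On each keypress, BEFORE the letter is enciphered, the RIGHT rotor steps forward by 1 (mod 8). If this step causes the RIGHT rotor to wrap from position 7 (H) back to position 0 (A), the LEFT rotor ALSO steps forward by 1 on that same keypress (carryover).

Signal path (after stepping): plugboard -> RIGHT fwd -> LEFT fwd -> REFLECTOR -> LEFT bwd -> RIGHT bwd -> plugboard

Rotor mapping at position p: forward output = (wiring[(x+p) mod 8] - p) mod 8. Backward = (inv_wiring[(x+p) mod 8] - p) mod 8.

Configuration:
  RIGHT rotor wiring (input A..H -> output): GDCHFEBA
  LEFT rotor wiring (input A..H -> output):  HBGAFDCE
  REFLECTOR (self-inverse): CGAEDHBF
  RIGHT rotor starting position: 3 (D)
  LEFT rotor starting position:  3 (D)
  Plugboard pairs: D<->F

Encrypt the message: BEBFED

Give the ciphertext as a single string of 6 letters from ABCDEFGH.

Answer: HBDEGA

Derivation:
Char 1 ('B'): step: R->4, L=3; B->plug->B->R->A->L->F->refl->H->L'->D->R'->H->plug->H
Char 2 ('E'): step: R->5, L=3; E->plug->E->R->G->L->G->refl->B->L'->E->R'->B->plug->B
Char 3 ('B'): step: R->6, L=3; B->plug->B->R->C->L->A->refl->C->L'->B->R'->F->plug->D
Char 4 ('F'): step: R->7, L=3; F->plug->D->R->D->L->H->refl->F->L'->A->R'->E->plug->E
Char 5 ('E'): step: R->0, L->4 (L advanced); E->plug->E->R->F->L->F->refl->H->L'->B->R'->G->plug->G
Char 6 ('D'): step: R->1, L=4; D->plug->F->R->A->L->B->refl->G->L'->C->R'->A->plug->A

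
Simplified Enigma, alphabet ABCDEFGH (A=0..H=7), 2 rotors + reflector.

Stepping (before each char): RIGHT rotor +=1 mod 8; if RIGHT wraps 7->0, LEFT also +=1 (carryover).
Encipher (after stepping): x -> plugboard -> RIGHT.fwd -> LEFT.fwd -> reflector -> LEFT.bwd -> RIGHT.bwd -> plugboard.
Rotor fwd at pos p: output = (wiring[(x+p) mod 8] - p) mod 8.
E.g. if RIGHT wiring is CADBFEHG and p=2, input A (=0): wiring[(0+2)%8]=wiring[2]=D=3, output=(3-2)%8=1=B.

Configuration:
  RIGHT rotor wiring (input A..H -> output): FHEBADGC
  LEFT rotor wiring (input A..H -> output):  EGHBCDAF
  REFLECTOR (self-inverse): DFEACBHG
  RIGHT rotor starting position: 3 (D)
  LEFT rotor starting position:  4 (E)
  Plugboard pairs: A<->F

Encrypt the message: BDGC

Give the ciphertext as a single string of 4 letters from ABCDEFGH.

Answer: ABHA

Derivation:
Char 1 ('B'): step: R->4, L=4; B->plug->B->R->H->L->F->refl->B->L'->D->R'->F->plug->A
Char 2 ('D'): step: R->5, L=4; D->plug->D->R->A->L->G->refl->H->L'->B->R'->B->plug->B
Char 3 ('G'): step: R->6, L=4; G->plug->G->R->C->L->E->refl->C->L'->F->R'->H->plug->H
Char 4 ('C'): step: R->7, L=4; C->plug->C->R->A->L->G->refl->H->L'->B->R'->F->plug->A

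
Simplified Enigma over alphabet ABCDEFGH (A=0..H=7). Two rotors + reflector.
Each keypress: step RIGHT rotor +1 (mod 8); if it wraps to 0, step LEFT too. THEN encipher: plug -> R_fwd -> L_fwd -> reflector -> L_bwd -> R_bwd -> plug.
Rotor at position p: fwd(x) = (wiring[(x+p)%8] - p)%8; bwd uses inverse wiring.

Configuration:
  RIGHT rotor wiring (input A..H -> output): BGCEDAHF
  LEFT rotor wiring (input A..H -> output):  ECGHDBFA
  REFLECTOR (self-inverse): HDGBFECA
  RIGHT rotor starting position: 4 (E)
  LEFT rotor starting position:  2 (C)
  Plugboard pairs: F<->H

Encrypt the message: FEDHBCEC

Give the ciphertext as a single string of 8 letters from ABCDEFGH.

Answer: HFCDHDGH

Derivation:
Char 1 ('F'): step: R->5, L=2; F->plug->H->R->G->L->C->refl->G->L'->F->R'->F->plug->H
Char 2 ('E'): step: R->6, L=2; E->plug->E->R->E->L->D->refl->B->L'->C->R'->H->plug->F
Char 3 ('D'): step: R->7, L=2; D->plug->D->R->D->L->H->refl->A->L'->H->R'->C->plug->C
Char 4 ('H'): step: R->0, L->3 (L advanced); H->plug->F->R->A->L->E->refl->F->L'->E->R'->D->plug->D
Char 5 ('B'): step: R->1, L=3; B->plug->B->R->B->L->A->refl->H->L'->G->R'->F->plug->H
Char 6 ('C'): step: R->2, L=3; C->plug->C->R->B->L->A->refl->H->L'->G->R'->D->plug->D
Char 7 ('E'): step: R->3, L=3; E->plug->E->R->C->L->G->refl->C->L'->D->R'->G->plug->G
Char 8 ('C'): step: R->4, L=3; C->plug->C->R->D->L->C->refl->G->L'->C->R'->F->plug->H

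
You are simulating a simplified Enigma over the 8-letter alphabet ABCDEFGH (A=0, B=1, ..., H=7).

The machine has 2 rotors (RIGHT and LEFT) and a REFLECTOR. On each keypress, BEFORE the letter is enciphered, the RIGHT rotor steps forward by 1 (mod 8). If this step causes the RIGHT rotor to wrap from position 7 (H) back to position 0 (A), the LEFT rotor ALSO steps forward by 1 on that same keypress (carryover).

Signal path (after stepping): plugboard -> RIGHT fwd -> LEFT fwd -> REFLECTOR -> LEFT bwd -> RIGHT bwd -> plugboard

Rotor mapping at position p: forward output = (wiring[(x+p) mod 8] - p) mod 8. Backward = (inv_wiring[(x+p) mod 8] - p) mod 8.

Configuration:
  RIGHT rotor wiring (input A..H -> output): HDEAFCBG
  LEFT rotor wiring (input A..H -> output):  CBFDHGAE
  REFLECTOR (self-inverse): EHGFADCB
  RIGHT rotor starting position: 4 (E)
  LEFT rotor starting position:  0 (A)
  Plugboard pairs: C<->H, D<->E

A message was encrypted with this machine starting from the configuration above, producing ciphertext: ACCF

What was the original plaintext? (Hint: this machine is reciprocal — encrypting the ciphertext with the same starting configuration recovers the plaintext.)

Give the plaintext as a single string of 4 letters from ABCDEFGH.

Char 1 ('A'): step: R->5, L=0; A->plug->A->R->F->L->G->refl->C->L'->A->R'->H->plug->C
Char 2 ('C'): step: R->6, L=0; C->plug->H->R->E->L->H->refl->B->L'->B->R'->C->plug->H
Char 3 ('C'): step: R->7, L=0; C->plug->H->R->C->L->F->refl->D->L'->D->R'->G->plug->G
Char 4 ('F'): step: R->0, L->1 (L advanced); F->plug->F->R->C->L->C->refl->G->L'->D->R'->B->plug->B

Answer: CHGB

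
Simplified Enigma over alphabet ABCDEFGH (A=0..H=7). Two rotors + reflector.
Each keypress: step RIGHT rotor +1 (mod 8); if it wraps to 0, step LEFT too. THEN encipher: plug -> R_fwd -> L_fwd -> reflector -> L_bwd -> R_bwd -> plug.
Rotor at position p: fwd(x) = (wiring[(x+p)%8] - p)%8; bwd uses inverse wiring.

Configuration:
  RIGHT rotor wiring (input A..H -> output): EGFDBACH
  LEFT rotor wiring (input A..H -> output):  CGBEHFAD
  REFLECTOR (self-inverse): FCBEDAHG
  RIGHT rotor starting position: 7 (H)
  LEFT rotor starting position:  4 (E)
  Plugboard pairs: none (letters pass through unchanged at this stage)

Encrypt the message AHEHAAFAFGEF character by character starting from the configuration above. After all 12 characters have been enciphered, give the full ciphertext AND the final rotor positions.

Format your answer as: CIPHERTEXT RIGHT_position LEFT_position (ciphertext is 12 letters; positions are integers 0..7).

Answer: HDABGFBHBDDG 3 6

Derivation:
Char 1 ('A'): step: R->0, L->5 (L advanced); A->plug->A->R->E->L->B->refl->C->L'->H->R'->H->plug->H
Char 2 ('H'): step: R->1, L=5; H->plug->H->R->D->L->F->refl->A->L'->A->R'->D->plug->D
Char 3 ('E'): step: R->2, L=5; E->plug->E->R->A->L->A->refl->F->L'->D->R'->A->plug->A
Char 4 ('H'): step: R->3, L=5; H->plug->H->R->C->L->G->refl->H->L'->G->R'->B->plug->B
Char 5 ('A'): step: R->4, L=5; A->plug->A->R->F->L->E->refl->D->L'->B->R'->G->plug->G
Char 6 ('A'): step: R->5, L=5; A->plug->A->R->D->L->F->refl->A->L'->A->R'->F->plug->F
Char 7 ('F'): step: R->6, L=5; F->plug->F->R->F->L->E->refl->D->L'->B->R'->B->plug->B
Char 8 ('A'): step: R->7, L=5; A->plug->A->R->A->L->A->refl->F->L'->D->R'->H->plug->H
Char 9 ('F'): step: R->0, L->6 (L advanced); F->plug->F->R->A->L->C->refl->B->L'->G->R'->B->plug->B
Char 10 ('G'): step: R->1, L=6; G->plug->G->R->G->L->B->refl->C->L'->A->R'->D->plug->D
Char 11 ('E'): step: R->2, L=6; E->plug->E->R->A->L->C->refl->B->L'->G->R'->D->plug->D
Char 12 ('F'): step: R->3, L=6; F->plug->F->R->B->L->F->refl->A->L'->D->R'->G->plug->G
Final: ciphertext=HDABGFBHBDDG, RIGHT=3, LEFT=6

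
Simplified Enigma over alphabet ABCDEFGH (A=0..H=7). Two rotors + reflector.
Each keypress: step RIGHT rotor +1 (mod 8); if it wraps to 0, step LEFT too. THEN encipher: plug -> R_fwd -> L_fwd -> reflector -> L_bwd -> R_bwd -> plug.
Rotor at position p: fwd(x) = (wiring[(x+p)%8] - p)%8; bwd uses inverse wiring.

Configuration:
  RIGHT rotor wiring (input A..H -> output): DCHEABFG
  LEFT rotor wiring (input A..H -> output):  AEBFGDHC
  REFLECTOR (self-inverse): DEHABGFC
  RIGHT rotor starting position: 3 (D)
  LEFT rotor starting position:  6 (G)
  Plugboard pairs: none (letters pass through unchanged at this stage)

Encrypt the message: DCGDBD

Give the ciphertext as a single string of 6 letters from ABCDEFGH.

Answer: BBCFDE

Derivation:
Char 1 ('D'): step: R->4, L=6; D->plug->D->R->C->L->C->refl->H->L'->F->R'->B->plug->B
Char 2 ('C'): step: R->5, L=6; C->plug->C->R->B->L->E->refl->B->L'->A->R'->B->plug->B
Char 3 ('G'): step: R->6, L=6; G->plug->G->R->C->L->C->refl->H->L'->F->R'->C->plug->C
Char 4 ('D'): step: R->7, L=6; D->plug->D->R->A->L->B->refl->E->L'->B->R'->F->plug->F
Char 5 ('B'): step: R->0, L->7 (L advanced); B->plug->B->R->C->L->F->refl->G->L'->E->R'->D->plug->D
Char 6 ('D'): step: R->1, L=7; D->plug->D->R->H->L->A->refl->D->L'->A->R'->E->plug->E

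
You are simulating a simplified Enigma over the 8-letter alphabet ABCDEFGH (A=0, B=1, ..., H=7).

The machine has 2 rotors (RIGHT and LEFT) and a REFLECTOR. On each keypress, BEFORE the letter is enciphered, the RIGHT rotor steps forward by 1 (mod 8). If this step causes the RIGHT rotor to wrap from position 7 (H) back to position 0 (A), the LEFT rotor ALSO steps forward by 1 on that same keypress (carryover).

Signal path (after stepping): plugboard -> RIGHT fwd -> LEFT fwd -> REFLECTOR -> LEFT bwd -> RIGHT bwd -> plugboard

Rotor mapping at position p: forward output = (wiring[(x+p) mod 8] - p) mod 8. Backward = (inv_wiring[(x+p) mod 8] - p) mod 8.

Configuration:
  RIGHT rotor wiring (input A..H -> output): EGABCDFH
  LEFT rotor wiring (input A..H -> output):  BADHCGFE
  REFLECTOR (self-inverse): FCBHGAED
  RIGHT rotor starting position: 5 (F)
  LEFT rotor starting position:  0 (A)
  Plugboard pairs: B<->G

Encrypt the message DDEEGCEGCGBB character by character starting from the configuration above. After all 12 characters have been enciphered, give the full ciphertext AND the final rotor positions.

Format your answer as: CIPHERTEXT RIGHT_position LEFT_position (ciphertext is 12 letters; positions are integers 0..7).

Answer: BHBAHAAADECF 1 2

Derivation:
Char 1 ('D'): step: R->6, L=0; D->plug->D->R->A->L->B->refl->C->L'->E->R'->G->plug->B
Char 2 ('D'): step: R->7, L=0; D->plug->D->R->B->L->A->refl->F->L'->G->R'->H->plug->H
Char 3 ('E'): step: R->0, L->1 (L advanced); E->plug->E->R->C->L->G->refl->E->L'->F->R'->G->plug->B
Char 4 ('E'): step: R->1, L=1; E->plug->E->R->C->L->G->refl->E->L'->F->R'->A->plug->A
Char 5 ('G'): step: R->2, L=1; G->plug->B->R->H->L->A->refl->F->L'->E->R'->H->plug->H
Char 6 ('C'): step: R->3, L=1; C->plug->C->R->A->L->H->refl->D->L'->G->R'->A->plug->A
Char 7 ('E'): step: R->4, L=1; E->plug->E->R->A->L->H->refl->D->L'->G->R'->A->plug->A
Char 8 ('G'): step: R->5, L=1; G->plug->B->R->A->L->H->refl->D->L'->G->R'->A->plug->A
Char 9 ('C'): step: R->6, L=1; C->plug->C->R->G->L->D->refl->H->L'->A->R'->D->plug->D
Char 10 ('G'): step: R->7, L=1; G->plug->B->R->F->L->E->refl->G->L'->C->R'->E->plug->E
Char 11 ('B'): step: R->0, L->2 (L advanced); B->plug->G->R->F->L->C->refl->B->L'->A->R'->C->plug->C
Char 12 ('B'): step: R->1, L=2; B->plug->G->R->G->L->H->refl->D->L'->E->R'->F->plug->F
Final: ciphertext=BHBAHAAADECF, RIGHT=1, LEFT=2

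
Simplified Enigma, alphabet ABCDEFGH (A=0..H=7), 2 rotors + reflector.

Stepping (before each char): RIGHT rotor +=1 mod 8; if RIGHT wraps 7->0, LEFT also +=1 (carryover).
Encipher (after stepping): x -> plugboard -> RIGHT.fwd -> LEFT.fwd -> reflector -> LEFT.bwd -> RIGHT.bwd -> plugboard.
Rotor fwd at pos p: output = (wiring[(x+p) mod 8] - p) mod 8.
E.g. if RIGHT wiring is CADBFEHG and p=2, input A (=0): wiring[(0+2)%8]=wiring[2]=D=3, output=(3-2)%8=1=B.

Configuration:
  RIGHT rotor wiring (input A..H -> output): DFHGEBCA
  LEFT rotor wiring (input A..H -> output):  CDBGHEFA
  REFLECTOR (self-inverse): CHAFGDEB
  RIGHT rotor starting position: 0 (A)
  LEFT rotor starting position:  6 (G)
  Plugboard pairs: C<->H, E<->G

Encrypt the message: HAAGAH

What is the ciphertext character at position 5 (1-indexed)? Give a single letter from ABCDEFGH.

Char 1 ('H'): step: R->1, L=6; H->plug->C->R->F->L->A->refl->C->L'->B->R'->F->plug->F
Char 2 ('A'): step: R->2, L=6; A->plug->A->R->F->L->A->refl->C->L'->B->R'->G->plug->E
Char 3 ('A'): step: R->3, L=6; A->plug->A->R->D->L->F->refl->D->L'->E->R'->H->plug->C
Char 4 ('G'): step: R->4, L=6; G->plug->E->R->H->L->G->refl->E->L'->C->R'->H->plug->C
Char 5 ('A'): step: R->5, L=6; A->plug->A->R->E->L->D->refl->F->L'->D->R'->C->plug->H

H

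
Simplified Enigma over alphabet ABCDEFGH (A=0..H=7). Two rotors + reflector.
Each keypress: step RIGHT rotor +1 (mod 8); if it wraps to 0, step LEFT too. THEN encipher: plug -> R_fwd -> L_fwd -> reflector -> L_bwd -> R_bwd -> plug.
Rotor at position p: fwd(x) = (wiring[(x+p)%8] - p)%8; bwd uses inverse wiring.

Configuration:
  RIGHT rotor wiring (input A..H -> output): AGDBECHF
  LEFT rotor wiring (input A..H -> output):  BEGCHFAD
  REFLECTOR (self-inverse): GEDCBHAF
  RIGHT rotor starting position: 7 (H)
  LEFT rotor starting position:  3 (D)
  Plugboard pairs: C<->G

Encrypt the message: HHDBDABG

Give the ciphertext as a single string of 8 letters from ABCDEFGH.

Char 1 ('H'): step: R->0, L->4 (L advanced); H->plug->H->R->F->L->A->refl->G->L'->H->R'->G->plug->C
Char 2 ('H'): step: R->1, L=4; H->plug->H->R->H->L->G->refl->A->L'->F->R'->A->plug->A
Char 3 ('D'): step: R->2, L=4; D->plug->D->R->A->L->D->refl->C->L'->G->R'->G->plug->C
Char 4 ('B'): step: R->3, L=4; B->plug->B->R->B->L->B->refl->E->L'->C->R'->E->plug->E
Char 5 ('D'): step: R->4, L=4; D->plug->D->R->B->L->B->refl->E->L'->C->R'->F->plug->F
Char 6 ('A'): step: R->5, L=4; A->plug->A->R->F->L->A->refl->G->L'->H->R'->H->plug->H
Char 7 ('B'): step: R->6, L=4; B->plug->B->R->H->L->G->refl->A->L'->F->R'->E->plug->E
Char 8 ('G'): step: R->7, L=4; G->plug->C->R->H->L->G->refl->A->L'->F->R'->F->plug->F

Answer: CACEFHEF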